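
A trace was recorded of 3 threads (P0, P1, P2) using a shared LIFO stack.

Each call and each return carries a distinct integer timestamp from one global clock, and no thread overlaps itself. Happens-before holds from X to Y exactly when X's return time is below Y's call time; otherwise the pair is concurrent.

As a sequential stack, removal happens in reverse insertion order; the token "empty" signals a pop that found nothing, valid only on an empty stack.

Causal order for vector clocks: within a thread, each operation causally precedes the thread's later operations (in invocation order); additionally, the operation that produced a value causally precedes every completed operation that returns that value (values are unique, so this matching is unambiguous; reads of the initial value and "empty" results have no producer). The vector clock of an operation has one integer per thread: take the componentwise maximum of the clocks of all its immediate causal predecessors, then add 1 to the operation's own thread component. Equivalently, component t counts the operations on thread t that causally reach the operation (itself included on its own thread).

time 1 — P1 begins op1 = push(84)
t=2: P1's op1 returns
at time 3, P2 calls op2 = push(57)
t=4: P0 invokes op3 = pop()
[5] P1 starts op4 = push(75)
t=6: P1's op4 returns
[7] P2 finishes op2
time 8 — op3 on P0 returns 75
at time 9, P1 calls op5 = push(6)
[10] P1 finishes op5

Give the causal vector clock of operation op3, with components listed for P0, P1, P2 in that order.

VC(op2, invoked at 3): no causal predecessors; +1 on P2 → (0, 0, 1)
VC(op1, invoked at 1): no causal predecessors; +1 on P1 → (0, 1, 0)
from VC(op1)=(0, 1, 0), op4 (invoked 5) maxes components and bumps P1 → (0, 2, 0)
from VC(op4)=(0, 2, 0), op5 (invoked 9) maxes components and bumps P1 → (0, 3, 0)
from VC(op4)=(0, 2, 0), op3 (invoked 4) maxes components and bumps P0 → (1, 2, 0)
target: VC(op3) = (1, 2, 0)

(1, 2, 0)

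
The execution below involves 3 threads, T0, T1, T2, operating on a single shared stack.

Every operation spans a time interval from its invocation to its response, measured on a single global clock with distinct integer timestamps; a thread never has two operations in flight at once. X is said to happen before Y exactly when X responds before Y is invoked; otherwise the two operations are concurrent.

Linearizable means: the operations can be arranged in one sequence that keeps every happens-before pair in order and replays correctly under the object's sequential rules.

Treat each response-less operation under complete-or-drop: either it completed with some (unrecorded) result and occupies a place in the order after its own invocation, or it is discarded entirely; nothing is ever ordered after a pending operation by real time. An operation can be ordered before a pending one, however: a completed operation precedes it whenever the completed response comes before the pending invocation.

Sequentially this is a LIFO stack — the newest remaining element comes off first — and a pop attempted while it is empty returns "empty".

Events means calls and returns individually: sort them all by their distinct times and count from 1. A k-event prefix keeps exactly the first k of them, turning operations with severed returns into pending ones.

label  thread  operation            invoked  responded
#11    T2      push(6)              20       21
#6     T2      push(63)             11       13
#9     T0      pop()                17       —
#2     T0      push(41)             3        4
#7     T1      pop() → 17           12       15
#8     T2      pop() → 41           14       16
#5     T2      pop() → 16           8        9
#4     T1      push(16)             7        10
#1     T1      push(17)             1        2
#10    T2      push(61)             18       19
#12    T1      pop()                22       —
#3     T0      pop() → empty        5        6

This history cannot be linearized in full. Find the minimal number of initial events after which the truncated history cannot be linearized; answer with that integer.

6

a valid linearization of events 1..5 exists, for instance #1, #2:
step 1: #1 push(17) — stack <17>
step 2: #2 push(41) — stack <17,41>
at event 6 (#3's time-6 response) nothing linearizes any more
take #1, #2, #3: step 3 already fails, because #3 pop() → empty cannot occur there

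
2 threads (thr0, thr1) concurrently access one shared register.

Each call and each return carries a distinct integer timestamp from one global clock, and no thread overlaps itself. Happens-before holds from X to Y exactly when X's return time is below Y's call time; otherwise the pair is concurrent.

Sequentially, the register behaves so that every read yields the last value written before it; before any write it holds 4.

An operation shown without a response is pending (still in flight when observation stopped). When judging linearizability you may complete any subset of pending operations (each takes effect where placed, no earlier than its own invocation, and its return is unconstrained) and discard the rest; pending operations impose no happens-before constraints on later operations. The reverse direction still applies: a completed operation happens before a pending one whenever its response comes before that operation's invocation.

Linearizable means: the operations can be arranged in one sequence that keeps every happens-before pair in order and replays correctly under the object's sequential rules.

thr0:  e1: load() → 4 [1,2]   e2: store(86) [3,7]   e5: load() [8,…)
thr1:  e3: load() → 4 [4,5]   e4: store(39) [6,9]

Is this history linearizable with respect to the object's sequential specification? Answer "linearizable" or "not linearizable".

one valid linearization: e1, e3, e2, e4
after step 1 (e1 load() → 4): value 4
after step 2 (e3 load() → 4): value 4
after step 3 (e2 store(86)): value 86
after step 4 (e4 store(39)): value 39

linearizable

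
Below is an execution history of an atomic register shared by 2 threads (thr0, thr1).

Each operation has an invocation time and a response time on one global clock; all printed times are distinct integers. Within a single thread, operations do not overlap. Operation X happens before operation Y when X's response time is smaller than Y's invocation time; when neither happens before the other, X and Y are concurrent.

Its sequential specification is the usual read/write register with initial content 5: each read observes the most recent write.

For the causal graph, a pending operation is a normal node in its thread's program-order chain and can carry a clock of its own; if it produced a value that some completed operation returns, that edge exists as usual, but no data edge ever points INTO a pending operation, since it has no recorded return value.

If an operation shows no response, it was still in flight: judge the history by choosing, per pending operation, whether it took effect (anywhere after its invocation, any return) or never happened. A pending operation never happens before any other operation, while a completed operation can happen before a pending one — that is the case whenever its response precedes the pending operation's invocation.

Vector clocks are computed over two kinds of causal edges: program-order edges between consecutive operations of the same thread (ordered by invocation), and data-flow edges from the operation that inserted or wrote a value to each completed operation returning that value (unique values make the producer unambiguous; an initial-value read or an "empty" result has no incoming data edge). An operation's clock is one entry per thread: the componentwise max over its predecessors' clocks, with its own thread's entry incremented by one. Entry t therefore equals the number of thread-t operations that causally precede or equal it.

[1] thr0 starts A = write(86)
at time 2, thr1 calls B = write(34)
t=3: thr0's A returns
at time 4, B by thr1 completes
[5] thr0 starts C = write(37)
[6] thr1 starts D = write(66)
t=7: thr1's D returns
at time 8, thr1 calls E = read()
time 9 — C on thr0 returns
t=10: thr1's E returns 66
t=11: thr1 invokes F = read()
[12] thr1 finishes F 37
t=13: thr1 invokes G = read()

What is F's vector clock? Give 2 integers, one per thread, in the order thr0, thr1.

B, invoked 2, has no incoming edges; only thr1's bump applies → (0, 1)
A, invoked 1, has no incoming edges; only thr0's bump applies → (1, 0)
invoked at 6, D merges VC(B)=(0, 1) and bumps thr1's slot → (0, 2)
invoked at 5, C merges VC(A)=(1, 0) and bumps thr0's slot → (2, 0)
invoked at 8, E merges VC(D)=(0, 2) and bumps thr1's slot → (0, 3)
invoked at 11, F merges VC(C)=(2, 0), VC(E)=(0, 3) and bumps thr1's slot → (2, 4)
invoked at 13, G merges VC(F)=(2, 4) and bumps thr1's slot → (2, 5)
target: VC(F) = (2, 4)

(2, 4)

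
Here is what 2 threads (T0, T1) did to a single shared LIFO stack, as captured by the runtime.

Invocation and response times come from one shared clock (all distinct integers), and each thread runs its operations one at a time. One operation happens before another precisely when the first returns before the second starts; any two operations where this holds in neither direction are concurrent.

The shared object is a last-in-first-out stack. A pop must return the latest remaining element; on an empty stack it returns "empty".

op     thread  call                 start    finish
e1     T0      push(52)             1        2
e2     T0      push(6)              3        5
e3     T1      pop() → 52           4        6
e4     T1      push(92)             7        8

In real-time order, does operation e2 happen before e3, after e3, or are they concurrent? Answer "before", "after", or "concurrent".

concurrent

e2 spans [3,5], e3 spans [4,6]
the intervals overlap in both directions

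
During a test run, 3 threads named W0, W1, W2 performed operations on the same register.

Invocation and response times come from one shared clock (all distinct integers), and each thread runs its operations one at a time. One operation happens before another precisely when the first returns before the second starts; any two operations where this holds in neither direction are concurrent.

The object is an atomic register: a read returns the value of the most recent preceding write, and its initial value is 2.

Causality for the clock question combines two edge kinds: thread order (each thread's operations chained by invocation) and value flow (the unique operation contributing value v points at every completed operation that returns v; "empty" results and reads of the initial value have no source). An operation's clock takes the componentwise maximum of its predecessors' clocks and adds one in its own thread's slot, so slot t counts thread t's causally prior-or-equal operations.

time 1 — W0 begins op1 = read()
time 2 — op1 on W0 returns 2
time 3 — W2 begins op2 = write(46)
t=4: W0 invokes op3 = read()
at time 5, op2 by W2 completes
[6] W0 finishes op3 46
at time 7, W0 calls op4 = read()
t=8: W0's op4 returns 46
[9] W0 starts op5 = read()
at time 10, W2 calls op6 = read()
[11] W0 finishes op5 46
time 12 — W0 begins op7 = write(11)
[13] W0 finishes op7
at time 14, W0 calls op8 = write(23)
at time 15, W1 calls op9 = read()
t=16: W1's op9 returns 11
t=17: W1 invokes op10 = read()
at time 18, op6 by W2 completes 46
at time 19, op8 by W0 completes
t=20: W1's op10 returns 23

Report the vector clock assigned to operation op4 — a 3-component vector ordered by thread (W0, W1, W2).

op2 (invocation 3): nothing precedes it; W2's component alone gives (0, 0, 1)
op1 (invocation 1): nothing precedes it; W0's component alone gives (1, 0, 0)
from VC(op2)=(0, 0, 1), op6 (invoked 10) maxes components and bumps W2 → (0, 0, 2)
from VC(op1)=(1, 0, 0), VC(op2)=(0, 0, 1), op3 (invoked 4) maxes components and bumps W0 → (2, 0, 1)
from VC(op2)=(0, 0, 1), VC(op3)=(2, 0, 1), op4 (invoked 7) maxes components and bumps W0 → (3, 0, 1)
from VC(op2)=(0, 0, 1), VC(op4)=(3, 0, 1), op5 (invoked 9) maxes components and bumps W0 → (4, 0, 1)
from VC(op5)=(4, 0, 1), op7 (invoked 12) maxes components and bumps W0 → (5, 0, 1)
from VC(op7)=(5, 0, 1), op9 (invoked 15) maxes components and bumps W1 → (5, 1, 1)
from VC(op7)=(5, 0, 1), op8 (invoked 14) maxes components and bumps W0 → (6, 0, 1)
from VC(op8)=(6, 0, 1), VC(op9)=(5, 1, 1), op10 (invoked 17) maxes components and bumps W1 → (6, 2, 1)
target: VC(op4) = (3, 0, 1)

(3, 0, 1)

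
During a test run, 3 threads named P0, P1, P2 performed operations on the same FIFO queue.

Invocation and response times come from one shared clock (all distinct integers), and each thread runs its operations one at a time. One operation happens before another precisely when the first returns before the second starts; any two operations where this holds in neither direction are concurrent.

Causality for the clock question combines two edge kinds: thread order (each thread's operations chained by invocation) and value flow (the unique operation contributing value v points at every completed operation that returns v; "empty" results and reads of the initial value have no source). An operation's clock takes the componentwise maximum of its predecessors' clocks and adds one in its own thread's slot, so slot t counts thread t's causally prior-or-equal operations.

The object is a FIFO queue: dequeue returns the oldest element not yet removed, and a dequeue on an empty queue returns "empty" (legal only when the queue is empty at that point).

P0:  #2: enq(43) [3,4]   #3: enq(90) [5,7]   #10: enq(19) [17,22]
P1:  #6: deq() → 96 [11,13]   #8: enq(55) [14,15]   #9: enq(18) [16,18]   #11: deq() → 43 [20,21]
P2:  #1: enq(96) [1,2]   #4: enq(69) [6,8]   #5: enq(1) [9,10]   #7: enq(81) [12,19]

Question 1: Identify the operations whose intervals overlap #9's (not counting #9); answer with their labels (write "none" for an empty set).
Answer: #10, #7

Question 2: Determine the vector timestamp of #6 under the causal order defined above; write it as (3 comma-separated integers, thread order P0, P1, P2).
Answer: (0, 1, 1)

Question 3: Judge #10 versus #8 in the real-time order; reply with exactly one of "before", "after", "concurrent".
Answer: after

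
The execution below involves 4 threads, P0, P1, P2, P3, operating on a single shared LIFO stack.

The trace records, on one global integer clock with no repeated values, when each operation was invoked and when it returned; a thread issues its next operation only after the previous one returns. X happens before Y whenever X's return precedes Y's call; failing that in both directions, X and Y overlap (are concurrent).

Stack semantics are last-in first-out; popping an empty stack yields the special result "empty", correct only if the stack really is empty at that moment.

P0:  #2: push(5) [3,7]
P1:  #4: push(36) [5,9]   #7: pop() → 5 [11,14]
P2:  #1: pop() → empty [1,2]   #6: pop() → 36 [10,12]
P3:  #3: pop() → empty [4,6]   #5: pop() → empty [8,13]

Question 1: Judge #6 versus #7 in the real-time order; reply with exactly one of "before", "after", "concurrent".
concurrent

#6 spans [10,12], #7 spans [11,14]
the intervals overlap in both directions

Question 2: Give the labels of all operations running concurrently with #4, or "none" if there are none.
#2, #3, #5

#4 runs from 5 to 9; window-overlapping ops are concurrent
#1 [1,2]: before
#2 [3,7]: concurrent
#3 [4,6]: concurrent
#5 [8,13]: concurrent
#6 [10,12]: after
#7 [11,14]: after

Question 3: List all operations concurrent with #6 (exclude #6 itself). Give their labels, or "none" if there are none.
#5, #7

#6 spans [10,12]; an op avoiding the whole window 10..12 is ordered, any other is concurrent
#1 [1,2]: before
#2 [3,7]: before
#3 [4,6]: before
#4 [5,9]: before
#5 [8,13]: concurrent
#7 [11,14]: concurrent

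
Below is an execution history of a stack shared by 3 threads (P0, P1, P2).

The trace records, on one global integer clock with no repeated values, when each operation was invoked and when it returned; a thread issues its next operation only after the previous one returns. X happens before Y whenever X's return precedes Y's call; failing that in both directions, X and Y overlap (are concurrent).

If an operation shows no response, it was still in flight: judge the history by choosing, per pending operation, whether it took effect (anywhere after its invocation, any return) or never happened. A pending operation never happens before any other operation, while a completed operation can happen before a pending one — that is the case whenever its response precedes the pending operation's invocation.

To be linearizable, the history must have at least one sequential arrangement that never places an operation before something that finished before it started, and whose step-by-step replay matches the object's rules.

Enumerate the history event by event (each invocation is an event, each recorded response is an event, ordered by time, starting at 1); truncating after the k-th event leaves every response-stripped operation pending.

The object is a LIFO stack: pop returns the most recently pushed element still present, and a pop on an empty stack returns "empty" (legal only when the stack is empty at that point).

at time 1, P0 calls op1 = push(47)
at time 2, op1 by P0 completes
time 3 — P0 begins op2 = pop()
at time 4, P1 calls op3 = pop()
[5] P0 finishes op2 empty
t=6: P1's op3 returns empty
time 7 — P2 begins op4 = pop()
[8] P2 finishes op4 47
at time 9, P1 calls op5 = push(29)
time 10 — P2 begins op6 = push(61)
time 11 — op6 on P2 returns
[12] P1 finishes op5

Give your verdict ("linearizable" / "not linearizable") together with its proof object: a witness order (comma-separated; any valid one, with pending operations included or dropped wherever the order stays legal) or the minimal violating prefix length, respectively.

through event 5 a valid linearization exists; event 6 (op3 responding at time 6) ends that
checked exhaustively: 2 real-time-consistent orders of 3 completed operations, zero legal stack replays
one such order, op1, op2, op3, breaks at step 2 where op2 pop() → empty is illegal
one such order, op1, op3, op2, breaks at step 2 where op3 pop() → empty is illegal

not linearizable — minimal violating prefix: 6 events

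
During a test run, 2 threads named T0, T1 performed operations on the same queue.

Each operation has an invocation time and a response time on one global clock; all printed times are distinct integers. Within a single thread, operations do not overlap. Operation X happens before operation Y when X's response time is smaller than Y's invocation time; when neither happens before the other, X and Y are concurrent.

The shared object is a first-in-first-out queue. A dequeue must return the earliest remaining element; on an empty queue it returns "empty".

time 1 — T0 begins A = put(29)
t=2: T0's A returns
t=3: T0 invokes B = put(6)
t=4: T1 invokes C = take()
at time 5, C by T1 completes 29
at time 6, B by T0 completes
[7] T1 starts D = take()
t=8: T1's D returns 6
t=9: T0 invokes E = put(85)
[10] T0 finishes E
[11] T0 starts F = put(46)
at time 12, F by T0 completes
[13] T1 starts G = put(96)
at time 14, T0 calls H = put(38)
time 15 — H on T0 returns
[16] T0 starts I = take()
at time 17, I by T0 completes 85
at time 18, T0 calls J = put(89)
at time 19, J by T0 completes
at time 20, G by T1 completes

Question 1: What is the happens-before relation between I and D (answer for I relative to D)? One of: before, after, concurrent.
Answer: after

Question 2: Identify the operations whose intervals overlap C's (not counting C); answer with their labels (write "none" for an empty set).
Answer: B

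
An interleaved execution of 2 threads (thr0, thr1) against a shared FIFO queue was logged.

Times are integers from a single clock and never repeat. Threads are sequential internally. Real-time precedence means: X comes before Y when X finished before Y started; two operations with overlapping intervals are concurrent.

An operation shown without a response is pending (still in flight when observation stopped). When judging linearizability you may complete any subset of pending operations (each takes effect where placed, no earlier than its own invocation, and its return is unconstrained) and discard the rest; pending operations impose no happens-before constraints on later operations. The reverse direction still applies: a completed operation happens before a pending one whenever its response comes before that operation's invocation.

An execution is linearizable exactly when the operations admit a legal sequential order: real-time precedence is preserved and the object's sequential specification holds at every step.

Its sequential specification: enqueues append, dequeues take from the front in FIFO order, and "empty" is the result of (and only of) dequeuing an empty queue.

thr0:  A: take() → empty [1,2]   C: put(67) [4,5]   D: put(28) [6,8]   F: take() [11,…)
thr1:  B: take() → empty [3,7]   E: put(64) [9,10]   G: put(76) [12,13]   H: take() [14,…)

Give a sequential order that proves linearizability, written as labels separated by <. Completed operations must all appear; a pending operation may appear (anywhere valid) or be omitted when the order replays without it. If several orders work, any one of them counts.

A < B < C < D < E < F < G

step 1: A take() → empty — queue <>
step 2: B take() → empty — queue <>
step 3: C put(67) — queue <67>
step 4: D put(28) — queue <67,28>
step 5: E put(64) — queue <67,28,64>
step 6: F take() (pending, included) — queue <28,64>
step 7: G put(76) — queue <28,64,76>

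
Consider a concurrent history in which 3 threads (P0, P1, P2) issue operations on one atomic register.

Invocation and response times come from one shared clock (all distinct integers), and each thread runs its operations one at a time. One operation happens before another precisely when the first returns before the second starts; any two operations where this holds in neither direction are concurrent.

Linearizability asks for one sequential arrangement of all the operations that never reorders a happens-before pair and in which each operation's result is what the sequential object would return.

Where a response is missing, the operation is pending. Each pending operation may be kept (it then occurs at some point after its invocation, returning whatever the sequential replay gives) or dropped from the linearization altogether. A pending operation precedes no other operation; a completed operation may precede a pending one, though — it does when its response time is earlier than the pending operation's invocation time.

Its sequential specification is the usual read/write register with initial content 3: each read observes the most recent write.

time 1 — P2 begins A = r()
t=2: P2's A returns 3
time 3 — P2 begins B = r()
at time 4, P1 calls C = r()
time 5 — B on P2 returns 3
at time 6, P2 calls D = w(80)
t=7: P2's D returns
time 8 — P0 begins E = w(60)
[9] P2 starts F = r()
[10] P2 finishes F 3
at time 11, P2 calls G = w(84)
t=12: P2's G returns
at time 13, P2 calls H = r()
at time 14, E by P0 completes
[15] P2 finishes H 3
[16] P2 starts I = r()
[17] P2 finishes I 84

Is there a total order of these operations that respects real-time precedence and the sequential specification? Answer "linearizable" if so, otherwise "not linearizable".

not linearizable

the violation lands at event 10, F's response at time 10: events 1..9 linearize, events 1..10 do not
a single order respects real time; the 4 completed atomic register operations fail replay along it
every completion of the 2 pending operations (C, E) was checked; none linearizes
for example A, B, D, F (pending dropped) fails at step 4: F r() → 3 is not legal there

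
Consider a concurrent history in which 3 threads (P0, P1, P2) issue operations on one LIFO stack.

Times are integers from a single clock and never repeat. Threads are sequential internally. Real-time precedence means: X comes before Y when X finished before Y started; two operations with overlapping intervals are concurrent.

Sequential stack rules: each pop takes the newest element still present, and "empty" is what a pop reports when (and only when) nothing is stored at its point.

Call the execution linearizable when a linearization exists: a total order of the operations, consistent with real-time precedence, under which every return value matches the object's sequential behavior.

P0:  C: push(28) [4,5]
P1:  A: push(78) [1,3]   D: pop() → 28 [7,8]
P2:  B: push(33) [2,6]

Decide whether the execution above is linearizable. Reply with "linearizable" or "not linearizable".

linearizable

a witness: A, B, C, D
1. A push(78), leaving stack <78>
2. B push(33), leaving stack <78,33>
3. C push(28), leaving stack <78,33,28>
4. D pop() → 28, leaving stack <78,33>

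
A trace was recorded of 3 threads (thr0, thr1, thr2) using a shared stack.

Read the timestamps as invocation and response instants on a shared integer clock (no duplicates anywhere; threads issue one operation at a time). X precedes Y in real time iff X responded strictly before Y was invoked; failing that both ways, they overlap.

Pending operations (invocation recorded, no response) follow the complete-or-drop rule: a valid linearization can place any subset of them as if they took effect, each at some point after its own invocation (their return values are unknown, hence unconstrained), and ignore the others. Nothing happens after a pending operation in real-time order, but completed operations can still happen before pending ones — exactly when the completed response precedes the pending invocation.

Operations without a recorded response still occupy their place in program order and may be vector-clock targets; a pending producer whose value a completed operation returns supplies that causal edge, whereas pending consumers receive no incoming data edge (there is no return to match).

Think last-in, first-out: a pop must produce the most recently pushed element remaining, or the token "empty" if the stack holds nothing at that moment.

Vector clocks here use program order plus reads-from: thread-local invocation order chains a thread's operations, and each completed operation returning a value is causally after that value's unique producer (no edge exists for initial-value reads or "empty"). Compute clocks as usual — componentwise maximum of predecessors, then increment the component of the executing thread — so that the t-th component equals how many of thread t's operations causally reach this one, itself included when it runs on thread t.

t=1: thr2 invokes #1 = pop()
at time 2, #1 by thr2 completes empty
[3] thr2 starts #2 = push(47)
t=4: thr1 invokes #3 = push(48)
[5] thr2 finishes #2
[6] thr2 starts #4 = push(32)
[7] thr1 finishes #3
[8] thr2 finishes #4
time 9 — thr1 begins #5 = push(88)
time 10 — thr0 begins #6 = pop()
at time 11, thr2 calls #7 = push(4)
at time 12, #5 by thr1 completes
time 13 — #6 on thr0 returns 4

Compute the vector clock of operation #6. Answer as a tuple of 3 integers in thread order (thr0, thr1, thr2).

VC(#1, invoked at 1): no causal predecessors; +1 on thr2 → (0, 0, 1)
VC(#3, invoked at 4): no causal predecessors; +1 on thr1 → (0, 1, 0)
invoked at 3, #2 merges VC(#1)=(0, 0, 1) and bumps thr2's slot → (0, 0, 2)
invoked at 9, #5 merges VC(#3)=(0, 1, 0) and bumps thr1's slot → (0, 2, 0)
invoked at 6, #4 merges VC(#2)=(0, 0, 2) and bumps thr2's slot → (0, 0, 3)
invoked at 11, #7 merges VC(#4)=(0, 0, 3) and bumps thr2's slot → (0, 0, 4)
invoked at 10, #6 merges VC(#7)=(0, 0, 4) and bumps thr0's slot → (1, 0, 4)
target: VC(#6) = (1, 0, 4)

(1, 0, 4)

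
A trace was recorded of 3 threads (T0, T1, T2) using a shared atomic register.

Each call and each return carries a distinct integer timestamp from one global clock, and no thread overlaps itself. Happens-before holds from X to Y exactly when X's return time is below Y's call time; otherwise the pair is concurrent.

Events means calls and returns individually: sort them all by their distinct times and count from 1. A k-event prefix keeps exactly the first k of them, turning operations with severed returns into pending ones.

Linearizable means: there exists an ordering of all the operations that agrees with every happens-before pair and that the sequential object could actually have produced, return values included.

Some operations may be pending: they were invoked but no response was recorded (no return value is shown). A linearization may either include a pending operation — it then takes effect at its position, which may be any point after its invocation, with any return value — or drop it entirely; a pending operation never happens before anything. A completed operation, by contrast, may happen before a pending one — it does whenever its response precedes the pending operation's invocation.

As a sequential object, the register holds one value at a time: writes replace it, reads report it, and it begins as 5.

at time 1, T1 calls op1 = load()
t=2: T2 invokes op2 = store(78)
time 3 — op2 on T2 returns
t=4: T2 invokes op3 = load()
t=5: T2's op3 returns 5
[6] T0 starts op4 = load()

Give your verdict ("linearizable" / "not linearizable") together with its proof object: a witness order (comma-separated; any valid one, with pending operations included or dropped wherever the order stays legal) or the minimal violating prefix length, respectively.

not linearizable — minimal violating prefix: 5 events

already the first 5 events (up to op3's response at time 5) admit no linearization; the first 4 still do
exhaustive check: the 2 completed atomic register ops admit one real-time order; illegal
every completion of the 1 pending operation (op1) was checked; none linearizes
take op2, op3 (pending dropped): step 2 already fails, because op3 load() → 5 cannot occur there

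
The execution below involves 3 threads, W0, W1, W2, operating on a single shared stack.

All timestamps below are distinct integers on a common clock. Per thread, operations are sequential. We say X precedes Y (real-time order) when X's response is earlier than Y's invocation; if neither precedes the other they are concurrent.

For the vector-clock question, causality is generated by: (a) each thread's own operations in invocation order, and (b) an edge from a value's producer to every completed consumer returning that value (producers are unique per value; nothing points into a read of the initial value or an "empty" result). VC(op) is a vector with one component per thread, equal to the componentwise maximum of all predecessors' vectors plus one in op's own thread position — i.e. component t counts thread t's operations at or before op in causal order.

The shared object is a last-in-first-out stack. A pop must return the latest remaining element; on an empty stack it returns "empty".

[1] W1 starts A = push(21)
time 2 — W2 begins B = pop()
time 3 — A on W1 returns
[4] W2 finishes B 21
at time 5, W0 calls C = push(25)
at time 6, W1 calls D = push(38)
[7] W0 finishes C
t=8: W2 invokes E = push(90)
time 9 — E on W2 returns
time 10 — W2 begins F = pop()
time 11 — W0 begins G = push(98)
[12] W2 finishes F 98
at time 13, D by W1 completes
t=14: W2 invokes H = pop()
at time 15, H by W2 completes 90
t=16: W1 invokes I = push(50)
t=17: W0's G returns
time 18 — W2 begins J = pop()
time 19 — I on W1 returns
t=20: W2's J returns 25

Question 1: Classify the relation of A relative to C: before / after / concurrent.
A spans [1,3], C spans [5,7]
resp(A)=3 < inv(C)=5

before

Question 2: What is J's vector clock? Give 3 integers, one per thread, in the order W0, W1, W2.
invoked at 1, A has no predecessors; its own W1 bump gives (0, 1, 0)
invoked at 5, C has no predecessors; its own W0 bump gives (1, 0, 0)
B (invocation 2): componentwise max over VC(A)=(0, 1, 0), +1 at W2, giving (0, 1, 1)
D (invocation 6): componentwise max over VC(A)=(0, 1, 0), +1 at W1, giving (0, 2, 0)
G (invocation 11): componentwise max over VC(C)=(1, 0, 0), +1 at W0, giving (2, 0, 0)
E (invocation 8): componentwise max over VC(B)=(0, 1, 1), +1 at W2, giving (0, 1, 2)
I (invocation 16): componentwise max over VC(D)=(0, 2, 0), +1 at W1, giving (0, 3, 0)
F (invocation 10): componentwise max over VC(E)=(0, 1, 2), VC(G)=(2, 0, 0), +1 at W2, giving (2, 1, 3)
H (invocation 14): componentwise max over VC(E)=(0, 1, 2), VC(F)=(2, 1, 3), +1 at W2, giving (2, 1, 4)
J (invocation 18): componentwise max over VC(C)=(1, 0, 0), VC(H)=(2, 1, 4), +1 at W2, giving (2, 1, 5)
target: VC(J) = (2, 1, 5)

(2, 1, 5)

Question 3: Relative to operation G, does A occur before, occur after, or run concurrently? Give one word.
A spans [1,3], G spans [11,17]
resp(A)=3 < inv(G)=11

before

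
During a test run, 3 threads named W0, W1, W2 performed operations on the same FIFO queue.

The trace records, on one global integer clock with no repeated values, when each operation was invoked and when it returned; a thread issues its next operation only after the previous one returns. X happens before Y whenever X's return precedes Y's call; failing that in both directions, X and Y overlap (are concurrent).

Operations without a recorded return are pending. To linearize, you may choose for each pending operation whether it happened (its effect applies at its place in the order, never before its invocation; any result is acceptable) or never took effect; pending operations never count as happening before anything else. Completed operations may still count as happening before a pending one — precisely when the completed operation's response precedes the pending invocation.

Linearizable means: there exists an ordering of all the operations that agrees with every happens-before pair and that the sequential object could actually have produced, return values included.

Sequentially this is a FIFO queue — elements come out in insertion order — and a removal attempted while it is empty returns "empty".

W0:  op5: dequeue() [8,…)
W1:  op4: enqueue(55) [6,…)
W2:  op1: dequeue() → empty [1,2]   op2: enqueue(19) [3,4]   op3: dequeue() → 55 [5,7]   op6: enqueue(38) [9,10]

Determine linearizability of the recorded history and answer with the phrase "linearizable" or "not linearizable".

not linearizable

through event 6 a valid linearization exists; event 7 (op3 responding at time 7) ends that
exhaustive check: the 3 completed FIFO queue ops admit one real-time order; illegal
every completion of the 1 pending operation (op4) was checked; none linearizes
e.g. op1, op2, op3 (pending dropped): illegal at step 3, since op3 dequeue() → 55 cannot apply there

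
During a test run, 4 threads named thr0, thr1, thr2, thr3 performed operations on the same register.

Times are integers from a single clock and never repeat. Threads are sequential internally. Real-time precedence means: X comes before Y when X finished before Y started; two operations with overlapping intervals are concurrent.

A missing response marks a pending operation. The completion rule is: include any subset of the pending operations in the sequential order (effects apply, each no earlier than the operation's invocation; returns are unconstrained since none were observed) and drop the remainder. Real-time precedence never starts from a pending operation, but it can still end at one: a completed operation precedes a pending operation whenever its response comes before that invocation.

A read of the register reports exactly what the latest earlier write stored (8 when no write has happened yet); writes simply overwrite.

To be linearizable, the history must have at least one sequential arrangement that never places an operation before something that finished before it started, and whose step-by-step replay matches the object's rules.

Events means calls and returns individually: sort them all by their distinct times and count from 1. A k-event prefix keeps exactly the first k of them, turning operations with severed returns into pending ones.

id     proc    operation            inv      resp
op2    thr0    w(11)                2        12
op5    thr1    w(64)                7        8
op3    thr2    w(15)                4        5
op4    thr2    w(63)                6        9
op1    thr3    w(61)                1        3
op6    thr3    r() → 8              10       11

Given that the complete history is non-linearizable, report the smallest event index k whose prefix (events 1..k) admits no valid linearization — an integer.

events 1..10 are still linearizable — one witness is op1, op2, op3, op4, op5:
after step 1 (op1 w(61)): value 61
after step 2 (op2 w(11) (pending, included)): value 11
after step 3 (op3 w(15)): value 15
after step 4 (op4 w(63)): value 63
after step 5 (op5 w(64)): value 64
adding event 11 (op6 responds at 11) leaves no legal real-time order
no escape via the 1 pending operation (op2): every completion choice fails
one such order, op1, op3, op4, op5, op6 (pending dropped), breaks at step 5 where op6 r() → 8 is illegal
one such order, op1, op3, op5, op4, op6 (pending dropped), breaks at step 5 where op6 r() → 8 is illegal

11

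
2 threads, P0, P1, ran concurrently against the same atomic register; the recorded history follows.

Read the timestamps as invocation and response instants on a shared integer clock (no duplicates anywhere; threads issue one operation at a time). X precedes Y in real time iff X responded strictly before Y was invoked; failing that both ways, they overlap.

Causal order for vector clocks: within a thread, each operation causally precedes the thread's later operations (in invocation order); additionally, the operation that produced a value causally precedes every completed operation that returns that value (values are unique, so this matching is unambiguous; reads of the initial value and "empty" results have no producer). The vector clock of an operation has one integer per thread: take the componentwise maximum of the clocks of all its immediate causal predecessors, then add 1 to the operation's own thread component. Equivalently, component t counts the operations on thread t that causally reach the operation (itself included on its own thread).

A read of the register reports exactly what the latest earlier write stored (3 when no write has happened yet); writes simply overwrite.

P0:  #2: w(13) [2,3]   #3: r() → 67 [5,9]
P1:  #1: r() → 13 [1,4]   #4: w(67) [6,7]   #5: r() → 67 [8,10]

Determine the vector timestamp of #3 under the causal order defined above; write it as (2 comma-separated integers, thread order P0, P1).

(2, 2)

no predecessors for #2 (invoked 2): P0 increments from zero → (1, 0)
#1 (invocation 1): componentwise max over VC(#2)=(1, 0), +1 at P1, giving (1, 1)
#4 (invocation 6): componentwise max over VC(#1)=(1, 1), +1 at P1, giving (1, 2)
#5 (invocation 8): componentwise max over VC(#4)=(1, 2), +1 at P1, giving (1, 3)
#3 (invocation 5): componentwise max over VC(#2)=(1, 0), VC(#4)=(1, 2), +1 at P0, giving (2, 2)
target: VC(#3) = (2, 2)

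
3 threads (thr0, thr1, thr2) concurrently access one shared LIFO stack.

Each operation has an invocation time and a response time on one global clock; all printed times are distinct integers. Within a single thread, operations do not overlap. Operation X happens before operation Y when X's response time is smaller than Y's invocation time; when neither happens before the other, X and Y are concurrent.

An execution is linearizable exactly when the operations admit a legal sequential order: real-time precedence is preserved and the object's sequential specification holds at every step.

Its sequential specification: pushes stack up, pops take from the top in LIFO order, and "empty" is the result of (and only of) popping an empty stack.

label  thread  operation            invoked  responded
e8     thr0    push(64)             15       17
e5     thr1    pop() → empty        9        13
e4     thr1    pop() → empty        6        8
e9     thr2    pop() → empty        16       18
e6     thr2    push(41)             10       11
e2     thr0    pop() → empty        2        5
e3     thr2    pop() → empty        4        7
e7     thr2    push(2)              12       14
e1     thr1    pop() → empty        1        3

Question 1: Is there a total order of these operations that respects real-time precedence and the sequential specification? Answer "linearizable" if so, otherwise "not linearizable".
cut after 17 events: linearizable; cut after 18 events (e9 responds, time 18): not linearizable
30 orders of the 9 completed LIFO stack ops respect real time; none is legal
e.g. e1, e2, e3, e4, e5, e6, e7, e8, e9: illegal at step 9, since e9 pop() → empty cannot apply there
e.g. e1, e2, e3, e4, e5, e6, e7, e9, e8: illegal at step 8, since e9 pop() → empty cannot apply there

not linearizable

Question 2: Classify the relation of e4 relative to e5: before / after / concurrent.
e4 spans [6,8], e5 spans [9,13]
resp(e4)=8 < inv(e5)=9

before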